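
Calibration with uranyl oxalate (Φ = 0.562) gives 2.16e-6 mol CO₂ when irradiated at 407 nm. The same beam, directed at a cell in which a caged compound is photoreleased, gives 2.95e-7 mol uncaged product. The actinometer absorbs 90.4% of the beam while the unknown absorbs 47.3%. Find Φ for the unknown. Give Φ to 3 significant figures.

Photons absorbed by the actinometer: 2.16e-6 / 0.562 = 3.843e-6 mol.
Incident flux: 3.843e-6 / 0.904 = 4.251e-6 einstein.
Absorbed by unknown: 0.473 × 4.251e-6 = 2.011e-6 mol.
Φ(unknown) = 2.95e-7 / 2.011e-6 = 0.147.

Φ = 0.147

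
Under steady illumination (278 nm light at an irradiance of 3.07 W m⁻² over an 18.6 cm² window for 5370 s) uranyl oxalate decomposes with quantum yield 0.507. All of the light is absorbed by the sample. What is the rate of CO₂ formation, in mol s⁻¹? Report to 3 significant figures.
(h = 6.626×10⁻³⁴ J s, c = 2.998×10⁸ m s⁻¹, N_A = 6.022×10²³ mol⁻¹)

6.73×10⁻⁹ mol s⁻¹

Photon energy at 278 nm: hc/λ = (6.626×10⁻³⁴)(2.998×10⁸)/(278×10⁻⁹) = 7.146×10⁻¹⁹ J.
Energy delivered: (3.07 W m⁻²)(18.6×10⁻⁴ m²)(5370 s) = 30.66 J.
Photons incident: 30.66 / 7.146×10⁻¹⁹ = 4.291×10¹⁹, i.e. 4.291×10¹⁹/6.022×10²³ = 7.126×10⁻⁵ mol.
Product formed: 0.507 × 7.126×10⁻⁵ = 3.613×10⁻⁵ mol.
Rate: 3.613×10⁻⁵ / 5370 s = 6.73×10⁻⁹ mol s⁻¹.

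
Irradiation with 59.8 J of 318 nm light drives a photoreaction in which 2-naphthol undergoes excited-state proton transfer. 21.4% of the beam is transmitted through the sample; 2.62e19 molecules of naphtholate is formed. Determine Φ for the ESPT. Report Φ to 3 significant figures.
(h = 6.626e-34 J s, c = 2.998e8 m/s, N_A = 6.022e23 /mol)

Product: 2.62e19 / 6.022e23 = 4.351e-5 mol.
Photon energy at 318 nm: hc/λ = (6.626e-34)(2.998e8)/(318e-9) = 6.247e-19 J.
Photons incident: 59.8 / 6.247e-19 = 9.573e19, i.e. 9.573e19/6.022e23 = 1.590e-4 mol.
Fraction absorbed: 1 − 21.4/100 = 0.7860.
Photons absorbed: 0.7860 × 1.590e-4 = 1.250e-4 mol.
Φ = 4.351e-5 mol / 1.250e-4 mol photons = 0.348.

Φ = 0.348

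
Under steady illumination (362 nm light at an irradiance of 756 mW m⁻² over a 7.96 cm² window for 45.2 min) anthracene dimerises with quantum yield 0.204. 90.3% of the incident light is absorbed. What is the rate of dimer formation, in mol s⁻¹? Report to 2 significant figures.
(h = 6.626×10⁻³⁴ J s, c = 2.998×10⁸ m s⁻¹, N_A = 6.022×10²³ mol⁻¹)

Photon energy at 362 nm: hc/λ = (6.626×10⁻³⁴)(2.998×10⁸)/(362×10⁻⁹) = 5.487×10⁻¹⁹ J.
Energy delivered: (756 mW m⁻²)(7.96×10⁻⁴ m²)(2712 s) = 1.632 J.
Photons incident: 1.632 / 5.487×10⁻¹⁹ = 2.974×10¹⁸, i.e. 2.974×10¹⁸/6.022×10²³ = 4.939×10⁻⁶ mol.
Photons absorbed: 0.903 × 4.939×10⁻⁶ = 4.460×10⁻⁶ mol.
Product formed: 0.204 × 4.460×10⁻⁶ = 9.098×10⁻⁷ mol.
Rate: 9.098×10⁻⁷ / 2712 s = 3.4×10⁻¹⁰ mol s⁻¹.

3.4×10⁻¹⁰ mol s⁻¹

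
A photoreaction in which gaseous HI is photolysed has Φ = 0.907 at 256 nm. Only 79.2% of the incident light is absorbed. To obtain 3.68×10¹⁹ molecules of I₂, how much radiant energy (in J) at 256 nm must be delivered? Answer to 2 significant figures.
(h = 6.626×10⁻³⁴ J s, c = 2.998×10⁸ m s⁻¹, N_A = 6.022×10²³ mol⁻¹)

40 J

Product: 3.68×10¹⁹ / 6.022×10²³ = 6.111×10⁻⁵ mol.
Photons that must be absorbed: 6.111×10⁻⁵ / 0.907 = 6.738×10⁻⁵ mol.
Incident photons needed: 6.738×10⁻⁵ / 0.792 = 8.508×10⁻⁵ mol.
Photon energy: hc/λ = 7.760×10⁻¹⁹ J; per mole, 4.673×10⁵ J mol⁻¹.
Energy required: 8.508×10⁻⁵ × 4.673×10⁵ = 40 J.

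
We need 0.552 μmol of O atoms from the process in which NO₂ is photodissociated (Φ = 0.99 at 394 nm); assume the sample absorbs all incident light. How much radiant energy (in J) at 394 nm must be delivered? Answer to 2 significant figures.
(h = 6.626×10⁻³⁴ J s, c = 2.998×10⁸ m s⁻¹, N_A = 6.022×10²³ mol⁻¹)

Product: 0.552 μmol = 5.52×10⁻⁷ mol.
Photons that must be absorbed: 5.52×10⁻⁷ / 0.99 = 5.576×10⁻⁷ mol.
Photon energy: hc/λ = 5.042×10⁻¹⁹ J; per mole, 3.036×10⁵ J mol⁻¹.
Energy required: 5.576×10⁻⁷ × 3.036×10⁵ = 0.17 J.

0.17 J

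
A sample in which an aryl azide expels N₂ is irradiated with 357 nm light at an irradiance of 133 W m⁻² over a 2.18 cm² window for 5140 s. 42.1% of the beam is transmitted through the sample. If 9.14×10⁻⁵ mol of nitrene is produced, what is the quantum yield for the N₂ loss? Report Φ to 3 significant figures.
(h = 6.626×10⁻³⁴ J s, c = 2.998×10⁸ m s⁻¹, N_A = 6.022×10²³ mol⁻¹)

Photon energy at 357 nm: hc/λ = (6.626×10⁻³⁴)(2.998×10⁸)/(357×10⁻⁹) = 5.564×10⁻¹⁹ J.
Energy delivered: (133 W m⁻²)(2.18×10⁻⁴ m²)(5140 s) = 149.0 J.
Photons incident: 149.0 / 5.564×10⁻¹⁹ = 2.678×10²⁰, i.e. 2.678×10²⁰/6.022×10²³ = 4.447×10⁻⁴ mol.
Fraction absorbed: 1 − 42.1/100 = 0.5790.
Photons absorbed: 0.5790 × 4.447×10⁻⁴ = 2.575×10⁻⁴ mol.
Φ = 9.14×10⁻⁵ mol / 2.575×10⁻⁴ mol photons = 0.355.

Φ = 0.355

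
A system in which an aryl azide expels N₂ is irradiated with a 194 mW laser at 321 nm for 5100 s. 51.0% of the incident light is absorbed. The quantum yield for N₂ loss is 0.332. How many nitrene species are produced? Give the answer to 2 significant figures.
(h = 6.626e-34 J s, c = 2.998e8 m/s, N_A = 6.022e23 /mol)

2.7e20 species

Photon energy at 321 nm: hc/λ = (6.626e-34)(2.998e8)/(321e-9) = 6.188e-19 J.
Energy delivered: (194 mW)(5100 s) = 989.4 J.
Photons incident: 989.4 / 6.188e-19 = 1.599e21, i.e. 1.599e21/6.022e23 = 0.002655 mol.
Photons absorbed: 0.510 × 0.002655 = 0.001354 mol.
Product: Φ × n_abs = 0.332 × 0.001354 = 4.495e-4 mol.
As a count: 4.495e-4 × 6.022e23 = 2.7e20.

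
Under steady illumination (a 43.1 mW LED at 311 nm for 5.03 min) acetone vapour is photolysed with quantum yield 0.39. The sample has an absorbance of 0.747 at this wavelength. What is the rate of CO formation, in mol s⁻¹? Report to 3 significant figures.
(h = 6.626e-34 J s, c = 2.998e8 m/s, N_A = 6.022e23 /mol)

Photon energy at 311 nm: hc/λ = (6.626e-34)(2.998e8)/(311e-9) = 6.387e-19 J.
Energy delivered: (43.1 mW)(301.8 s) = 13.01 J.
Photons incident: 13.01 / 6.387e-19 = 2.037e19, i.e. 2.037e19/6.022e23 = 3.383e-5 mol.
Fraction absorbed: 1 − 10^(−0.747) = 0.8209.
Photons absorbed: 0.8209 × 3.383e-5 = 2.777e-5 mol.
Product formed: 0.39 × 2.777e-5 = 1.083e-5 mol.
Rate: 1.083e-5 / 301.8 s = 3.59e-8 mol s⁻¹.

3.59e-8 mol s⁻¹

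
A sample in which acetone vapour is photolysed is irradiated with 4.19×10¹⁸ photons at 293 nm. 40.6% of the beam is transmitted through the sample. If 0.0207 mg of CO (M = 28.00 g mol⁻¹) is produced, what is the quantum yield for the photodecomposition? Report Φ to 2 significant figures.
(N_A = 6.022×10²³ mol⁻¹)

Product: 0.0207 mg / 28.00 g mol⁻¹ = 7.393×10⁻⁷ mol.
Moles of photons: 4.19×10¹⁸ / 6.022×10²³ = 6.958×10⁻⁶ mol.
Fraction absorbed: 1 − 40.6/100 = 0.5940.
Photons absorbed: 0.5940 × 6.958×10⁻⁶ = 4.133×10⁻⁶ mol.
Φ = 7.393×10⁻⁷ mol / 4.133×10⁻⁶ mol photons = 0.18.

Φ = 0.18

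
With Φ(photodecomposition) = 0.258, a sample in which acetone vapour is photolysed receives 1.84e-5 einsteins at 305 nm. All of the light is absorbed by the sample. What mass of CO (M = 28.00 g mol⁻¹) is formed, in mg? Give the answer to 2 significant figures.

0.13 mg

Product: Φ × n_abs = 0.258 × 1.84e-5 = 4.747e-6 mol.
Mass: 4.747e-6 × 28.00 = 1.329e-4 g = 0.13 mg.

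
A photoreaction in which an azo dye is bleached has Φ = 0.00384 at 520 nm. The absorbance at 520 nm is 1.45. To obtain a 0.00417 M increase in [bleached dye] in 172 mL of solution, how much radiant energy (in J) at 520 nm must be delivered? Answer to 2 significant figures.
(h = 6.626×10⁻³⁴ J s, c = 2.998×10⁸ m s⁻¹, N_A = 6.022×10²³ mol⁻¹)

Product: (0.00417 M)(0.172 L) = 7.172×10⁻⁴ mol.
Photons that must be absorbed: 7.172×10⁻⁴ / 0.00384 = 0.1868 mol.
Fraction absorbed: 1 − 10^(−1.45) = 0.9645.
Incident photons needed: 0.1868 / 0.9645 = 0.1937 mol.
Photon energy: hc/λ = 3.820×10⁻¹⁹ J; per mole, 2.300×10⁵ J mol⁻¹.
Energy required: 0.1937 × 2.300×10⁵ = 4.5×10⁴ J.

4.5×10⁴ J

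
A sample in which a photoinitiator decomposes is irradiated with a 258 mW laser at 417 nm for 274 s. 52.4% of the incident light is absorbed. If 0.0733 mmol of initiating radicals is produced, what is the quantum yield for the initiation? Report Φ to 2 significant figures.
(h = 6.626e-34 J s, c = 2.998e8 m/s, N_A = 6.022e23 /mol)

Φ = 0.57

Product: 0.0733 mmol = 7.33e-5 mol.
Photon energy at 417 nm: hc/λ = (6.626e-34)(2.998e8)/(417e-9) = 4.764e-19 J.
Energy delivered: (258 mW)(274 s) = 70.69 J.
Photons incident: 70.69 / 4.764e-19 = 1.484e20, i.e. 1.484e20/6.022e23 = 2.464e-4 mol.
Photons absorbed: 0.524 × 2.464e-4 = 1.291e-4 mol.
Φ = 7.33e-5 mol / 1.291e-4 mol photons = 0.57.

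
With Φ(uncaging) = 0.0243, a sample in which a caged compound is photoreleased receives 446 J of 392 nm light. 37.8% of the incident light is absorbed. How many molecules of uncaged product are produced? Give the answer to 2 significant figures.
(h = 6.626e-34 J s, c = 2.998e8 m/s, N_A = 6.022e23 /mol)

Photon energy at 392 nm: hc/λ = (6.626e-34)(2.998e8)/(392e-9) = 5.068e-19 J.
Photons incident: 446 / 5.068e-19 = 8.800e20, i.e. 8.800e20/6.022e23 = 0.001461 mol.
Photons absorbed: 0.378 × 0.001461 = 5.523e-4 mol.
Product: Φ × n_abs = 0.0243 × 5.523e-4 = 1.342e-5 mol.
As a count: 1.342e-5 × 6.022e23 = 8.1e18.

8.1e18 molecules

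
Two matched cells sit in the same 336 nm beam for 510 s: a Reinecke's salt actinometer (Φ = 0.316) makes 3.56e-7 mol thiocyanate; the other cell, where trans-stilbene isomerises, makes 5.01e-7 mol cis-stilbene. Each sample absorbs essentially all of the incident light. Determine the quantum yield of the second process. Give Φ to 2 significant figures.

Φ = 0.44

Photons absorbed by the actinometer: 3.56e-7 / 0.316 = 1.127e-6 mol.
Φ(unknown) = 5.01e-7 / 1.127e-6 = 0.44.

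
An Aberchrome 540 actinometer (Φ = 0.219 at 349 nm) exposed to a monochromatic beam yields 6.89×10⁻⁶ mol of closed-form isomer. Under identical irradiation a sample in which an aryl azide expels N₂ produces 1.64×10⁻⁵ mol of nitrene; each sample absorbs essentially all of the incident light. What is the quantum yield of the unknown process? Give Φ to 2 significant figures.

Φ = 0.52

Photons absorbed by the actinometer: 6.89×10⁻⁶ / 0.219 = 3.146×10⁻⁵ mol.
Φ(unknown) = 1.64×10⁻⁵ / 3.146×10⁻⁵ = 0.52.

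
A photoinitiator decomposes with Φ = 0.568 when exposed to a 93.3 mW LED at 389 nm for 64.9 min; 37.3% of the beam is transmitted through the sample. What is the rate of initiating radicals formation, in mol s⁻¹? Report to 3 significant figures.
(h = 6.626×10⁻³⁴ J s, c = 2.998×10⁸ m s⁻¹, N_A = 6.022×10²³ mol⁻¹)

1.08×10⁻⁷ mol s⁻¹

Photon energy at 389 nm: hc/λ = (6.626×10⁻³⁴)(2.998×10⁸)/(389×10⁻⁹) = 5.107×10⁻¹⁹ J.
Energy delivered: (93.3 mW)(3894 s) = 363.3 J.
Photons incident: 363.3 / 5.107×10⁻¹⁹ = 7.114×10²⁰, i.e. 7.114×10²⁰/6.022×10²³ = 0.001181 mol.
Fraction absorbed: 1 − 37.3/100 = 0.6270.
Photons absorbed: 0.6270 × 0.001181 = 7.405×10⁻⁴ mol.
Product formed: 0.568 × 7.405×10⁻⁴ = 4.206×10⁻⁴ mol.
Rate: 4.206×10⁻⁴ / 3894 s = 1.08×10⁻⁷ mol s⁻¹.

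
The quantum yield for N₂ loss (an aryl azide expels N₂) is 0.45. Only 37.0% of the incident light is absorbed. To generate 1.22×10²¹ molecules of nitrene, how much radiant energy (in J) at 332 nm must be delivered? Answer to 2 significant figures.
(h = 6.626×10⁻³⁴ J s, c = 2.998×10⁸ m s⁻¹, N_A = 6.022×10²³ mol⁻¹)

4400 J

Product: 1.22×10²¹ / 6.022×10²³ = 0.002026 mol.
Photons that must be absorbed: 0.002026 / 0.45 = 0.004502 mol.
Incident photons needed: 0.004502 / 0.370 = 0.01217 mol.
Photon energy: hc/λ = 5.983×10⁻¹⁹ J; per mole, 3.603×10⁵ J mol⁻¹.
Energy required: 0.01217 × 3.603×10⁵ = 4400 J.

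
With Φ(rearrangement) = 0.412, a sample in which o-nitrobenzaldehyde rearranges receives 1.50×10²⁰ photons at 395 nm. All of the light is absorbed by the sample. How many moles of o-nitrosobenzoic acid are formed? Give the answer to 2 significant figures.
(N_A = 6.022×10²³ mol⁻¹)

1.0×10⁻⁴ mol

Moles of photons: 1.50×10²⁰ / 6.022×10²³ = 2.491×10⁻⁴ mol.
Product: Φ × n_abs = 0.412 × 2.491×10⁻⁴ = 1.026×10⁻⁴ mol.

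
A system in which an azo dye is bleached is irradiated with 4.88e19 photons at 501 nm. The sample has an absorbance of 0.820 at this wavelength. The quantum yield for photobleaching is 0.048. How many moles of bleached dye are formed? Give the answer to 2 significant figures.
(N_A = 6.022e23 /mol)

Moles of photons: 4.88e19 / 6.022e23 = 8.104e-5 mol.
Fraction absorbed: 1 − 10^(−0.820) = 0.8486.
Photons absorbed: 0.8486 × 8.104e-5 = 6.877e-5 mol.
Product: Φ × n_abs = 0.048 × 6.877e-5 = 3.301e-6 mol.

3.3e-6 mol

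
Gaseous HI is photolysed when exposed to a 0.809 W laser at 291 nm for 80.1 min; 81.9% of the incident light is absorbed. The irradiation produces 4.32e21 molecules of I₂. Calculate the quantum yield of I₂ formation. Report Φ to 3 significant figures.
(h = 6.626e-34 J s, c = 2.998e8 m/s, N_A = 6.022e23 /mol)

Φ = 0.926

Product: 4.32e21 / 6.022e23 = 0.007174 mol.
Photon energy at 291 nm: hc/λ = (6.626e-34)(2.998e8)/(291e-9) = 6.826e-19 J.
Energy delivered: (0.809 W)(4806 s) = 3888 J.
Photons incident: 3888 / 6.826e-19 = 5.696e21, i.e. 5.696e21/6.022e23 = 0.009459 mol.
Photons absorbed: 0.819 × 0.009459 = 0.007747 mol.
Φ = 0.007174 mol / 0.007747 mol photons = 0.926.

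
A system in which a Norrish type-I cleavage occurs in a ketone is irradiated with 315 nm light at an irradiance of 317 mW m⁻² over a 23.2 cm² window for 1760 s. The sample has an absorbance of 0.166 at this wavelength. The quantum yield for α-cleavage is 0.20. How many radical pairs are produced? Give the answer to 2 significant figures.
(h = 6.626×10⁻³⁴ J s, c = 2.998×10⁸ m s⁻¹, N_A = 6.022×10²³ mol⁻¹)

1.3×10¹⁷ radical pairs

Photon energy at 315 nm: hc/λ = (6.626×10⁻³⁴)(2.998×10⁸)/(315×10⁻⁹) = 6.306×10⁻¹⁹ J.
Energy delivered: (317 mW m⁻²)(23.2×10⁻⁴ m²)(1760 s) = 1.294 J.
Photons incident: 1.294 / 6.306×10⁻¹⁹ = 2.052×10¹⁸, i.e. 2.052×10¹⁸/6.022×10²³ = 3.408×10⁻⁶ mol.
Fraction absorbed: 1 − 10^(−0.166) = 0.3177.
Photons absorbed: 0.3177 × 3.408×10⁻⁶ = 1.083×10⁻⁶ mol.
Product: Φ × n_abs = 0.20 × 1.083×10⁻⁶ = 2.166×10⁻⁷ mol.
As a count: 2.166×10⁻⁷ × 6.022×10²³ = 1.3×10¹⁷.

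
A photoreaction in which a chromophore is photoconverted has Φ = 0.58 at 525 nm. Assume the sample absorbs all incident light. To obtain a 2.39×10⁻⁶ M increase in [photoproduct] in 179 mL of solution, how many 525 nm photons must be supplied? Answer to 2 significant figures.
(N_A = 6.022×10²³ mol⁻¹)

Product: (2.39×10⁻⁶ M)(0.179 L) = 4.278×10⁻⁷ mol.
Photons that must be absorbed: 4.278×10⁻⁷ / 0.58 = 7.376×10⁻⁷ mol.
Photon count: 7.376×10⁻⁷ × 6.022×10²³ = 4.4×10¹⁷.

4.4×10¹⁷ photons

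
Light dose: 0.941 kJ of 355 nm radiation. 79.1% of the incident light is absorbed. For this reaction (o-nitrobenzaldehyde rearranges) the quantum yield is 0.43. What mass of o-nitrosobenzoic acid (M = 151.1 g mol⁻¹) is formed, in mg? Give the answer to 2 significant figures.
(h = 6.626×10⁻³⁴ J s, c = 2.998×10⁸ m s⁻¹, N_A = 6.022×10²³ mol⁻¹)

140 mg

Photon energy at 355 nm: hc/λ = (6.626×10⁻³⁴)(2.998×10⁸)/(355×10⁻⁹) = 5.596×10⁻¹⁹ J.
Incident energy: 0.941 kJ = 941 J.
Photons incident: 941 / 5.596×10⁻¹⁹ = 1.682×10²¹, i.e. 1.682×10²¹/6.022×10²³ = 0.002793 mol.
Photons absorbed: 0.791 × 0.002793 = 0.002209 mol.
Product: Φ × n_abs = 0.43 × 0.002209 = 9.499×10⁻⁴ mol.
Mass: 9.499×10⁻⁴ × 151.1 = 0.1435 g = 140 mg.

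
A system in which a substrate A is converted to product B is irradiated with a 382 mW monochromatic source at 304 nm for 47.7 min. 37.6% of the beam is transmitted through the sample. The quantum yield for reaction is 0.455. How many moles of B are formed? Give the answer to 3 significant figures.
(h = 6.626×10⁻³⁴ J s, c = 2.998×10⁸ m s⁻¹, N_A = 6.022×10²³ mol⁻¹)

7.89×10⁻⁴ mol

Photon energy at 304 nm: hc/λ = (6.626×10⁻³⁴)(2.998×10⁸)/(304×10⁻⁹) = 6.534×10⁻¹⁹ J.
Energy delivered: (382 mW)(2862 s) = 1093 J.
Photons incident: 1093 / 6.534×10⁻¹⁹ = 1.673×10²¹, i.e. 1.673×10²¹/6.022×10²³ = 0.002778 mol.
Fraction absorbed: 1 − 37.6/100 = 0.6240.
Photons absorbed: 0.6240 × 0.002778 = 0.001733 mol.
Product: Φ × n_abs = 0.455 × 0.001733 = 7.885×10⁻⁴ mol.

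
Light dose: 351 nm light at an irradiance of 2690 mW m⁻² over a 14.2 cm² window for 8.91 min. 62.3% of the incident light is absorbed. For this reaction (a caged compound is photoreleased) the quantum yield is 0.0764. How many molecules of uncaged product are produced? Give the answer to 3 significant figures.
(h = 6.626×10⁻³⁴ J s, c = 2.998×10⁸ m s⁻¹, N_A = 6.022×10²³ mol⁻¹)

Photon energy at 351 nm: hc/λ = (6.626×10⁻³⁴)(2.998×10⁸)/(351×10⁻⁹) = 5.659×10⁻¹⁹ J.
Energy delivered: (2690 mW m⁻²)(14.2×10⁻⁴ m²)(534.6 s) = 2.042 J.
Photons incident: 2.042 / 5.659×10⁻¹⁹ = 3.608×10¹⁸, i.e. 3.608×10¹⁸/6.022×10²³ = 5.991×10⁻⁶ mol.
Photons absorbed: 0.623 × 5.991×10⁻⁶ = 3.732×10⁻⁶ mol.
Product: Φ × n_abs = 0.0764 × 3.732×10⁻⁶ = 2.851×10⁻⁷ mol.
As a count: 2.851×10⁻⁷ × 6.022×10²³ = 1.72×10¹⁷.

1.72×10¹⁷ molecules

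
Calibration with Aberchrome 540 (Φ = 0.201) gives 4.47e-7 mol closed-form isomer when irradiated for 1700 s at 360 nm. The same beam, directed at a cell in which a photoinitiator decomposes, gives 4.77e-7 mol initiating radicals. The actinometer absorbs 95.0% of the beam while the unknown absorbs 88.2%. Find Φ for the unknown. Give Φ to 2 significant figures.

Photons absorbed by the actinometer: 4.47e-7 / 0.201 = 2.224e-6 mol.
Incident flux: 2.224e-6 / 0.950 = 2.341e-6 einstein.
Absorbed by unknown: 0.882 × 2.341e-6 = 2.065e-6 mol.
Φ(unknown) = 4.77e-7 / 2.065e-6 = 0.23.

Φ = 0.23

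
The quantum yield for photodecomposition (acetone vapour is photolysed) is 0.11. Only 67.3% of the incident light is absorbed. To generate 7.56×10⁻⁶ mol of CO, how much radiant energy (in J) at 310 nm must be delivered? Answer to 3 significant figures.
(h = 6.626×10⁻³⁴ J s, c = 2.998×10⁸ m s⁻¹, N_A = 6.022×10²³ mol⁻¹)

39.4 J

Photons that must be absorbed: 7.56×10⁻⁶ / 0.11 = 6.873×10⁻⁵ mol.
Incident photons needed: 6.873×10⁻⁵ / 0.673 = 1.021×10⁻⁴ mol.
Photon energy: hc/λ = 6.408×10⁻¹⁹ J; per mole, 3.859×10⁵ J mol⁻¹.
Energy required: 1.021×10⁻⁴ × 3.859×10⁵ = 39.4 J.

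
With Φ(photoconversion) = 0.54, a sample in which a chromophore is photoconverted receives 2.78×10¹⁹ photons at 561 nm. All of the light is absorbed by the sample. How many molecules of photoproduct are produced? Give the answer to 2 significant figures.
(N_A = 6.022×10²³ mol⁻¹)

Moles of photons: 2.78×10¹⁹ / 6.022×10²³ = 4.616×10⁻⁵ mol.
Product: Φ × n_abs = 0.54 × 4.616×10⁻⁵ = 2.493×10⁻⁵ mol.
As a count: 2.493×10⁻⁵ × 6.022×10²³ = 1.5×10¹⁹.

1.5×10¹⁹ molecules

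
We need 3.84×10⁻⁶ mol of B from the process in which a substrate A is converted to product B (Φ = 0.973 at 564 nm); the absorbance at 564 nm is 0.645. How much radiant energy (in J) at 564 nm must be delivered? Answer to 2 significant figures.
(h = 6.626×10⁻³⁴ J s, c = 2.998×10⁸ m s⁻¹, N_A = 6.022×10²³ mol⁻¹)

Photons that must be absorbed: 3.84×10⁻⁶ / 0.973 = 3.947×10⁻⁶ mol.
Fraction absorbed: 1 − 10^(−0.645) = 0.7735.
Incident photons needed: 3.947×10⁻⁶ / 0.7735 = 5.103×10⁻⁶ mol.
Photon energy: hc/λ = 3.522×10⁻¹⁹ J; per mole, 2.121×10⁵ J mol⁻¹.
Energy required: 5.103×10⁻⁶ × 2.121×10⁵ = 1.1 J.

1.1 J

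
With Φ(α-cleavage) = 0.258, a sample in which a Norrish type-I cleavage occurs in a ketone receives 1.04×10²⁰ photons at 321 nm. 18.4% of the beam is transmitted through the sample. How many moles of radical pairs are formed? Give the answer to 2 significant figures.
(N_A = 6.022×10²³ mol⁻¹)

Moles of photons: 1.04×10²⁰ / 6.022×10²³ = 1.727×10⁻⁴ mol.
Fraction absorbed: 1 − 18.4/100 = 0.8160.
Photons absorbed: 0.8160 × 1.727×10⁻⁴ = 1.409×10⁻⁴ mol.
Product: Φ × n_abs = 0.258 × 1.409×10⁻⁴ = 3.635×10⁻⁵ mol.

3.6×10⁻⁵ mol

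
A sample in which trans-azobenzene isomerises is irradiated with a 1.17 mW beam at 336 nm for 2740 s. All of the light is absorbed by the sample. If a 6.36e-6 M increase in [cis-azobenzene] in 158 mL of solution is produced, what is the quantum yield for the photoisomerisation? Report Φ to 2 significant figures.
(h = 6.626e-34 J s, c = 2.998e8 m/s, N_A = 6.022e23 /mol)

Product: (6.36e-6 M)(0.158 L) = 1.005e-6 mol.
Photon energy at 336 nm: hc/λ = (6.626e-34)(2.998e8)/(336e-9) = 5.912e-19 J.
Energy delivered: (1.17 mW)(2740 s) = 3.206 J.
Photons incident: 3.206 / 5.912e-19 = 5.423e18, i.e. 5.423e18/6.022e23 = 9.005e-6 mol.
Φ = 1.005e-6 mol / 9.005e-6 mol photons = 0.11.

Φ = 0.11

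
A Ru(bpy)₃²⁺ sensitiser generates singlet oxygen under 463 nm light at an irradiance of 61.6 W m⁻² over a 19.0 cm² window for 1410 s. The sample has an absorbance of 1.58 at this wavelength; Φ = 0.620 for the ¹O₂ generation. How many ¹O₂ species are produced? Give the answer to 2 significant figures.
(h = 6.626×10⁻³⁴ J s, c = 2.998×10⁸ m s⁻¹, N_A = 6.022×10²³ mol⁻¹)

2.3×10²⁰ species

Photon energy at 463 nm: hc/λ = (6.626×10⁻³⁴)(2.998×10⁸)/(463×10⁻⁹) = 4.290×10⁻¹⁹ J.
Energy delivered: (61.6 W m⁻²)(19.0×10⁻⁴ m²)(1410 s) = 165.0 J.
Photons incident: 165.0 / 4.290×10⁻¹⁹ = 3.846×10²⁰, i.e. 3.846×10²⁰/6.022×10²³ = 6.387×10⁻⁴ mol.
Fraction absorbed: 1 − 10^(−1.58) = 0.9737.
Photons absorbed: 0.9737 × 6.387×10⁻⁴ = 6.219×10⁻⁴ mol.
Product: Φ × n_abs = 0.620 × 6.219×10⁻⁴ = 3.856×10⁻⁴ mol.
As a count: 3.856×10⁻⁴ × 6.022×10²³ = 2.3×10²⁰.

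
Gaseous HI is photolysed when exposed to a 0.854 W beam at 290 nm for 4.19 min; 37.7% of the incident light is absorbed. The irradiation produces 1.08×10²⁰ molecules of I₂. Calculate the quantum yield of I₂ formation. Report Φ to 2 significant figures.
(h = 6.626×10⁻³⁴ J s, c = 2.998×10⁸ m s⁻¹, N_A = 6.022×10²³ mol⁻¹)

Product: 1.08×10²⁰ / 6.022×10²³ = 1.793×10⁻⁴ mol.
Photon energy at 290 nm: hc/λ = (6.626×10⁻³⁴)(2.998×10⁸)/(290×10⁻⁹) = 6.850×10⁻¹⁹ J.
Energy delivered: (0.854 W)(251.4 s) = 214.7 J.
Photons incident: 214.7 / 6.850×10⁻¹⁹ = 3.134×10²⁰, i.e. 3.134×10²⁰/6.022×10²³ = 5.204×10⁻⁴ mol.
Photons absorbed: 0.377 × 5.204×10⁻⁴ = 1.962×10⁻⁴ mol.
Φ = 1.793×10⁻⁴ mol / 1.962×10⁻⁴ mol photons = 0.91.

Φ = 0.91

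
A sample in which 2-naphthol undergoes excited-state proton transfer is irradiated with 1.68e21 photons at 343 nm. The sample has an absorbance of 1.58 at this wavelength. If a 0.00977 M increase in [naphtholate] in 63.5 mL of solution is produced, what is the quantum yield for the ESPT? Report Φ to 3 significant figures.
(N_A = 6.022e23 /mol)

Product: (0.00977 M)(0.0635 L) = 6.204e-4 mol.
Moles of photons: 1.68e21 / 6.022e23 = 0.002790 mol.
Fraction absorbed: 1 − 10^(−1.58) = 0.9737.
Photons absorbed: 0.9737 × 0.002790 = 0.002717 mol.
Φ = 6.204e-4 mol / 0.002717 mol photons = 0.228.

Φ = 0.228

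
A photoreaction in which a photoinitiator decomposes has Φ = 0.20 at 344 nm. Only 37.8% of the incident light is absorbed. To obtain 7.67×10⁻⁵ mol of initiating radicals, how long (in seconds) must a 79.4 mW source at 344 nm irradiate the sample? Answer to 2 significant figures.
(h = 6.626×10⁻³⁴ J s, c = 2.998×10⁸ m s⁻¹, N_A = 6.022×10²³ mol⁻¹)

Photons that must be absorbed: 7.67×10⁻⁵ / 0.20 = 3.835×10⁻⁴ mol.
Incident photons needed: 3.835×10⁻⁴ / 0.378 = 0.001015 mol.
Photon energy: hc/λ = 5.775×10⁻¹⁹ J; per mole, 3.478×10⁵ J mol⁻¹.
Energy required: 0.001015 × 3.478×10⁵ = 353.0 J.
Time: 353.0 J / 0.0794 W = 4400 s.

t ≈ 4400 s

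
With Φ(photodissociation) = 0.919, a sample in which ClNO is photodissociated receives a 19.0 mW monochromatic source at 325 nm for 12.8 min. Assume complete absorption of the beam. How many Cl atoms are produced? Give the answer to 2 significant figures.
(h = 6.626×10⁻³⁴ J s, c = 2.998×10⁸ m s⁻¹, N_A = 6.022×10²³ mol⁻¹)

2.2×10¹⁹ atoms

Photon energy at 325 nm: hc/λ = (6.626×10⁻³⁴)(2.998×10⁸)/(325×10⁻⁹) = 6.112×10⁻¹⁹ J.
Energy delivered: (19.0 mW)(768 s) = 14.59 J.
Photons incident: 14.59 / 6.112×10⁻¹⁹ = 2.387×10¹⁹, i.e. 2.387×10¹⁹/6.022×10²³ = 3.964×10⁻⁵ mol.
Product: Φ × n_abs = 0.919 × 3.964×10⁻⁵ = 3.643×10⁻⁵ mol.
As a count: 3.643×10⁻⁵ × 6.022×10²³ = 2.2×10¹⁹.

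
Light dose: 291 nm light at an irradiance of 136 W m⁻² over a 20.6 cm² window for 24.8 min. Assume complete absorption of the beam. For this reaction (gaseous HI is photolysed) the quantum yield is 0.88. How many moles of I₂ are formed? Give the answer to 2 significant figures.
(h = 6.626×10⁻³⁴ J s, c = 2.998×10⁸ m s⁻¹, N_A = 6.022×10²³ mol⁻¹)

Photon energy at 291 nm: hc/λ = (6.626×10⁻³⁴)(2.998×10⁸)/(291×10⁻⁹) = 6.826×10⁻¹⁹ J.
Energy delivered: (136 W m⁻²)(20.6×10⁻⁴ m²)(1488 s) = 416.9 J.
Photons incident: 416.9 / 6.826×10⁻¹⁹ = 6.108×10²⁰, i.e. 6.108×10²⁰/6.022×10²³ = 0.001014 mol.
Product: Φ × n_abs = 0.88 × 0.001014 = 8.923×10⁻⁴ mol.

8.9×10⁻⁴ mol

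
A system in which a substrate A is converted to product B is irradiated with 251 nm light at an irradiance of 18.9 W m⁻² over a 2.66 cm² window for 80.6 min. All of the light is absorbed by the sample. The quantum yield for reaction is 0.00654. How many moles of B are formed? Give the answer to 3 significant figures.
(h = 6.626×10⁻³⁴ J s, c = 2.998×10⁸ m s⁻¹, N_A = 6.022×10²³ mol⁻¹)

3.34×10⁻⁷ mol

Photon energy at 251 nm: hc/λ = (6.626×10⁻³⁴)(2.998×10⁸)/(251×10⁻⁹) = 7.914×10⁻¹⁹ J.
Energy delivered: (18.9 W m⁻²)(2.66×10⁻⁴ m²)(4836 s) = 24.31 J.
Photons incident: 24.31 / 7.914×10⁻¹⁹ = 3.072×10¹⁹, i.e. 3.072×10¹⁹/6.022×10²³ = 5.101×10⁻⁵ mol.
Product: Φ × n_abs = 0.00654 × 5.101×10⁻⁵ = 3.336×10⁻⁷ mol.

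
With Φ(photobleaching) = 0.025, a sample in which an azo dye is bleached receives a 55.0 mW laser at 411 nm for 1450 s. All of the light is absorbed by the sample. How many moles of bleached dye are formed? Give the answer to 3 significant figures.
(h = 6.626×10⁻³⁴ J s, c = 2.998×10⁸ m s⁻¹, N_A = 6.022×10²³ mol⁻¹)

Photon energy at 411 nm: hc/λ = (6.626×10⁻³⁴)(2.998×10⁸)/(411×10⁻⁹) = 4.833×10⁻¹⁹ J.
Energy delivered: (55.0 mW)(1450 s) = 79.75 J.
Photons incident: 79.75 / 4.833×10⁻¹⁹ = 1.650×10²⁰, i.e. 1.650×10²⁰/6.022×10²³ = 2.740×10⁻⁴ mol.
Product: Φ × n_abs = 0.025 × 2.740×10⁻⁴ = 6.850×10⁻⁶ mol.

6.85×10⁻⁶ mol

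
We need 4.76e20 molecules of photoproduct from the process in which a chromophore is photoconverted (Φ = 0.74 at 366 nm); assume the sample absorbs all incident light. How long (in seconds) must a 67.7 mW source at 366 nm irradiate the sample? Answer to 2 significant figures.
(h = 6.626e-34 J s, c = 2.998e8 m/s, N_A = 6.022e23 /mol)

Product: 4.76e20 / 6.022e23 = 7.904e-4 mol.
Photons that must be absorbed: 7.904e-4 / 0.74 = 0.001068 mol.
Photon energy: hc/λ = 5.428e-19 J; per mole, 3.269e5 J mol⁻¹.
Energy required: 0.001068 × 3.269e5 = 349.1 J.
Time: 349.1 J / 0.0677 W = 5200 s.

t ≈ 5200 s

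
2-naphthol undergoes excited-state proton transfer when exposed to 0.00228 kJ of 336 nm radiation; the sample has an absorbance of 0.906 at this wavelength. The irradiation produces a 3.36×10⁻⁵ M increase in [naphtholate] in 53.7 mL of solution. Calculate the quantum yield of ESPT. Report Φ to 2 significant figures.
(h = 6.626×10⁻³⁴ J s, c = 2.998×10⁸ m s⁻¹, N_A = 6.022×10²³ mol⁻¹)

Φ = 0.32

Product: (3.36×10⁻⁵ M)(0.0537 L) = 1.804×10⁻⁶ mol.
Photon energy at 336 nm: hc/λ = (6.626×10⁻³⁴)(2.998×10⁸)/(336×10⁻⁹) = 5.912×10⁻¹⁹ J.
Incident energy: 0.00228 kJ = 2.28 J.
Photons incident: 2.28 / 5.912×10⁻¹⁹ = 3.857×10¹⁸, i.e. 3.857×10¹⁸/6.022×10²³ = 6.405×10⁻⁶ mol.
Fraction absorbed: 1 − 10^(−0.906) = 0.8758.
Photons absorbed: 0.8758 × 6.405×10⁻⁶ = 5.609×10⁻⁶ mol.
Φ = 1.804×10⁻⁶ mol / 5.609×10⁻⁶ mol photons = 0.32.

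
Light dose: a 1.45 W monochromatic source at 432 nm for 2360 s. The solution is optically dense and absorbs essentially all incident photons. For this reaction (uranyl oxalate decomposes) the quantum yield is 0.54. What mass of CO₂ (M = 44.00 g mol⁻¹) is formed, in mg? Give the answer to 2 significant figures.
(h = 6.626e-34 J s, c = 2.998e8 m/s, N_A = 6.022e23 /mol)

290 mg

Photon energy at 432 nm: hc/λ = (6.626e-34)(2.998e8)/(432e-9) = 4.598e-19 J.
Energy delivered: (1.45 W)(2360 s) = 3422 J.
Photons incident: 3422 / 4.598e-19 = 7.442e21, i.e. 7.442e21/6.022e23 = 0.01236 mol.
Product: Φ × n_abs = 0.54 × 0.01236 = 0.006674 mol.
Mass: 0.006674 × 44.00 = 0.2937 g = 290 mg.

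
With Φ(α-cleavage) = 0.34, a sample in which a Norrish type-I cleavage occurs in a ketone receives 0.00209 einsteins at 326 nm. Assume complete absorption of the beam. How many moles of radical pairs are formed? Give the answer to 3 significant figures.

7.11e-4 mol

Product: Φ × n_abs = 0.34 × 0.00209 = 7.106e-4 mol.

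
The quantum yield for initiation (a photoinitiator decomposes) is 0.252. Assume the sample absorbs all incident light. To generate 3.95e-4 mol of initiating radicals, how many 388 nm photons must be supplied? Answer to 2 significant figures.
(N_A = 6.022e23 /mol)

Photons that must be absorbed: 3.95e-4 / 0.252 = 0.001567 mol.
Photon count: 0.001567 × 6.022e23 = 9.4e20.

9.4e20 photons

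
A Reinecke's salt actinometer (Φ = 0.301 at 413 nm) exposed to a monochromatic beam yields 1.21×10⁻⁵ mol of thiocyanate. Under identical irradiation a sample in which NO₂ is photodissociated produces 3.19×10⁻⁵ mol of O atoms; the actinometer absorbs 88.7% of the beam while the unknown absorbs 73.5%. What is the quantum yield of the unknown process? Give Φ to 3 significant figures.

Φ = 0.958

Photons absorbed by the actinometer: 1.21×10⁻⁵ / 0.301 = 4.020×10⁻⁵ mol.
Incident flux: 4.020×10⁻⁵ / 0.887 = 4.532×10⁻⁵ einstein.
Absorbed by unknown: 0.735 × 4.532×10⁻⁵ = 3.331×10⁻⁵ mol.
Φ(unknown) = 3.19×10⁻⁵ / 3.331×10⁻⁵ = 0.958.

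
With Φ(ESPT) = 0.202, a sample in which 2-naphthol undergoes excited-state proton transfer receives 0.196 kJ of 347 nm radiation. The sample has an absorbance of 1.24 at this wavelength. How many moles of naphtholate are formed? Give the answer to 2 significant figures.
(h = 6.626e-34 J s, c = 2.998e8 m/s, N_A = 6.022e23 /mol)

1.1e-4 mol

Photon energy at 347 nm: hc/λ = (6.626e-34)(2.998e8)/(347e-9) = 5.725e-19 J.
Incident energy: 0.196 kJ = 196 J.
Photons incident: 196 / 5.725e-19 = 3.424e20, i.e. 3.424e20/6.022e23 = 5.686e-4 mol.
Fraction absorbed: 1 − 10^(−1.24) = 0.9425.
Photons absorbed: 0.9425 × 5.686e-4 = 5.359e-4 mol.
Product: Φ × n_abs = 0.202 × 5.359e-4 = 1.083e-4 mol.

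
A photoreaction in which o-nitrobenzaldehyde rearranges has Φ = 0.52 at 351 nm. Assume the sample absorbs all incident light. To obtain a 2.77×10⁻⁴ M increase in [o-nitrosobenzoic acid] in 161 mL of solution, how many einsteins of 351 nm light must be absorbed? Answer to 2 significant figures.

8.6×10⁻⁵ einstein

Product: (2.77×10⁻⁴ M)(0.161 L) = 4.460×10⁻⁵ mol.
Photons that must be absorbed: 4.460×10⁻⁵ / 0.52 = 8.577×10⁻⁵ mol.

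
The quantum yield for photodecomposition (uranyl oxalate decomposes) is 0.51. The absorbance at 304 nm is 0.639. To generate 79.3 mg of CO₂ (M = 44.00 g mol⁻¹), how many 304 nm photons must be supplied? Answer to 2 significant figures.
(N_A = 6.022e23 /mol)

Product: 79.3 mg / 44.00 g mol⁻¹ = 0.001802 mol.
Photons that must be absorbed: 0.001802 / 0.51 = 0.003533 mol.
Fraction absorbed: 1 − 10^(−0.639) = 0.7704.
Incident photons needed: 0.003533 / 0.7704 = 0.004586 mol.
Photon count: 0.004586 × 6.022e23 = 2.8e21.

2.8e21 photons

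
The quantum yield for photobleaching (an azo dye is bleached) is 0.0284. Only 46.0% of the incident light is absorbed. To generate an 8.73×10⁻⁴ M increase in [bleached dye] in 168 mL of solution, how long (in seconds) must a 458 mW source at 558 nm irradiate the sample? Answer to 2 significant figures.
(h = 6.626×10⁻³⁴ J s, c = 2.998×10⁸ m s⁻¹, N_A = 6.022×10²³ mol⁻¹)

t ≈ 5300 s

Product: (8.73×10⁻⁴ M)(0.168 L) = 1.467×10⁻⁴ mol.
Photons that must be absorbed: 1.467×10⁻⁴ / 0.0284 = 0.005165 mol.
Incident photons needed: 0.005165 / 0.460 = 0.01123 mol.
Photon energy: hc/λ = 3.560×10⁻¹⁹ J; per mole, 2.144×10⁵ J mol⁻¹.
Energy required: 0.01123 × 2.144×10⁵ = 2408 J.
Time: 2408 J / 0.458 W = 5300 s.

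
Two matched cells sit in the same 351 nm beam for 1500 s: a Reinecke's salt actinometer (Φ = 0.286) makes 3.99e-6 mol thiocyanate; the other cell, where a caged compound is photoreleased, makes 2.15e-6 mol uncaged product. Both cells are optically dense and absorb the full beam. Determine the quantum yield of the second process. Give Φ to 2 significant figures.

Φ = 0.15

Photons absorbed by the actinometer: 3.99e-6 / 0.286 = 1.395e-5 mol.
Φ(unknown) = 2.15e-6 / 1.395e-5 = 0.15.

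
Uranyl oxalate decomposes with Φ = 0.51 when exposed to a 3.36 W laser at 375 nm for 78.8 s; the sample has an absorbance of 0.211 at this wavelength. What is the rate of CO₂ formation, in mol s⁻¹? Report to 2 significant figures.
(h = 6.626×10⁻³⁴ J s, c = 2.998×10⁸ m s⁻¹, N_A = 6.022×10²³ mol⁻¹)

2.1×10⁻⁶ mol s⁻¹

Photon energy at 375 nm: hc/λ = (6.626×10⁻³⁴)(2.998×10⁸)/(375×10⁻⁹) = 5.297×10⁻¹⁹ J.
Energy delivered: (3.36 W)(78.8 s) = 264.8 J.
Photons incident: 264.8 / 5.297×10⁻¹⁹ = 4.999×10²⁰, i.e. 4.999×10²⁰/6.022×10²³ = 8.301×10⁻⁴ mol.
Fraction absorbed: 1 − 10^(−0.211) = 0.3848.
Photons absorbed: 0.3848 × 8.301×10⁻⁴ = 3.194×10⁻⁴ mol.
Product formed: 0.51 × 3.194×10⁻⁴ = 1.629×10⁻⁴ mol.
Rate: 1.629×10⁻⁴ / 78.8 s = 2.1×10⁻⁶ mol s⁻¹.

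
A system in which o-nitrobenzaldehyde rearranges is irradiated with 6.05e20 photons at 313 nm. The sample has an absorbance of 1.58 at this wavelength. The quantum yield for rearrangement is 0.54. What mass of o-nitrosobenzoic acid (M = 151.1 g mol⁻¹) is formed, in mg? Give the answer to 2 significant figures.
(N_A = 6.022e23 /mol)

Moles of photons: 6.05e20 / 6.022e23 = 0.001005 mol.
Fraction absorbed: 1 − 10^(−1.58) = 0.9737.
Photons absorbed: 0.9737 × 0.001005 = 9.786e-4 mol.
Product: Φ × n_abs = 0.54 × 9.786e-4 = 5.284e-4 mol.
Mass: 5.284e-4 × 151.1 = 0.07984 g = 80 mg.

80 mg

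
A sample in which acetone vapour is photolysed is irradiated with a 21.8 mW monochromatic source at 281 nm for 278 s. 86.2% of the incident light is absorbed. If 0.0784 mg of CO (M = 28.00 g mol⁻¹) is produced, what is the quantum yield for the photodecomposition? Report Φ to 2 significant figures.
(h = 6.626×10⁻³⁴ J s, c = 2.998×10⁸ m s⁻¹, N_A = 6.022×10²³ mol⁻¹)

Product: 0.0784 mg / 28.00 g mol⁻¹ = 2.800×10⁻⁶ mol.
Photon energy at 281 nm: hc/λ = (6.626×10⁻³⁴)(2.998×10⁸)/(281×10⁻⁹) = 7.069×10⁻¹⁹ J.
Energy delivered: (21.8 mW)(278 s) = 6.060 J.
Photons incident: 6.060 / 7.069×10⁻¹⁹ = 8.573×10¹⁸, i.e. 8.573×10¹⁸/6.022×10²³ = 1.424×10⁻⁵ mol.
Photons absorbed: 0.862 × 1.424×10⁻⁵ = 1.227×10⁻⁵ mol.
Φ = 2.800×10⁻⁶ mol / 1.227×10⁻⁵ mol photons = 0.23.

Φ = 0.23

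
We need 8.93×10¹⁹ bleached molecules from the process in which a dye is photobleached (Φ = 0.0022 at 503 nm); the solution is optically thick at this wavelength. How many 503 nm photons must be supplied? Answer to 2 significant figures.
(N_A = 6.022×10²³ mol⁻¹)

4.1×10²² photons

Product: 8.93×10¹⁹ / 6.022×10²³ = 1.483×10⁻⁴ mol.
Photons that must be absorbed: 1.483×10⁻⁴ / 0.0022 = 0.06741 mol.
Photon count: 0.06741 × 6.022×10²³ = 4.1×10²².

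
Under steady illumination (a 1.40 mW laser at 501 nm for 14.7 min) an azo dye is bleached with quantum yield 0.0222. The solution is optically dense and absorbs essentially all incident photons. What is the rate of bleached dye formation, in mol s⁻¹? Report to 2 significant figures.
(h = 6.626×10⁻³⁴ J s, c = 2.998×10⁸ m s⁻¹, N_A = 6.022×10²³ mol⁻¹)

1.3×10⁻¹⁰ mol s⁻¹

Photon energy at 501 nm: hc/λ = (6.626×10⁻³⁴)(2.998×10⁸)/(501×10⁻⁹) = 3.965×10⁻¹⁹ J.
Energy delivered: (1.40 mW)(882 s) = 1.235 J.
Photons incident: 1.235 / 3.965×10⁻¹⁹ = 3.115×10¹⁸, i.e. 3.115×10¹⁸/6.022×10²³ = 5.173×10⁻⁶ mol.
Product formed: 0.0222 × 5.173×10⁻⁶ = 1.148×10⁻⁷ mol.
Rate: 1.148×10⁻⁷ / 882 s = 1.3×10⁻¹⁰ mol s⁻¹.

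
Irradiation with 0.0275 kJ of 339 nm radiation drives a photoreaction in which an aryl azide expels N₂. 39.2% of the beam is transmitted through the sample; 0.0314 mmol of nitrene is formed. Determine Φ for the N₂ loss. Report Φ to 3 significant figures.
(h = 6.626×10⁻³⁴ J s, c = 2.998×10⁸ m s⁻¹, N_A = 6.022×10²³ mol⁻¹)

Φ = 0.663

Product: 0.0314 mmol = 3.14×10⁻⁵ mol.
Photon energy at 339 nm: hc/λ = (6.626×10⁻³⁴)(2.998×10⁸)/(339×10⁻⁹) = 5.860×10⁻¹⁹ J.
Incident energy: 0.0275 kJ = 27.5 J.
Photons incident: 27.5 / 5.860×10⁻¹⁹ = 4.693×10¹⁹, i.e. 4.693×10¹⁹/6.022×10²³ = 7.793×10⁻⁵ mol.
Fraction absorbed: 1 − 39.2/100 = 0.6080.
Photons absorbed: 0.6080 × 7.793×10⁻⁵ = 4.738×10⁻⁵ mol.
Φ = 3.14×10⁻⁵ mol / 4.738×10⁻⁵ mol photons = 0.663.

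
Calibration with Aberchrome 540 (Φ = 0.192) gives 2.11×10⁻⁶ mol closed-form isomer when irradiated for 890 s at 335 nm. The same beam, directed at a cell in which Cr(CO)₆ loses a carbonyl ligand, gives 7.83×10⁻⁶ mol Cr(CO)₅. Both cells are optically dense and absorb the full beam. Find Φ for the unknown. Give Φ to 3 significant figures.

Photons absorbed by the actinometer: 2.11×10⁻⁶ / 0.192 = 1.099×10⁻⁵ mol.
Φ(unknown) = 7.83×10⁻⁶ / 1.099×10⁻⁵ = 0.712.

Φ = 0.712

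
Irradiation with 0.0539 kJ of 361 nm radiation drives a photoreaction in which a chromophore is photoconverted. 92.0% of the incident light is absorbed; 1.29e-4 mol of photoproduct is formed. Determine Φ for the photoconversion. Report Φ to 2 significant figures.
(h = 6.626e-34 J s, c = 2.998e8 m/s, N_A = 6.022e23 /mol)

Φ = 0.86

Photon energy at 361 nm: hc/λ = (6.626e-34)(2.998e8)/(361e-9) = 5.503e-19 J.
Incident energy: 0.0539 kJ = 53.9 J.
Photons incident: 53.9 / 5.503e-19 = 9.795e19, i.e. 9.795e19/6.022e23 = 1.627e-4 mol.
Photons absorbed: 0.920 × 1.627e-4 = 1.497e-4 mol.
Φ = 1.29e-4 mol / 1.497e-4 mol photons = 0.86.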